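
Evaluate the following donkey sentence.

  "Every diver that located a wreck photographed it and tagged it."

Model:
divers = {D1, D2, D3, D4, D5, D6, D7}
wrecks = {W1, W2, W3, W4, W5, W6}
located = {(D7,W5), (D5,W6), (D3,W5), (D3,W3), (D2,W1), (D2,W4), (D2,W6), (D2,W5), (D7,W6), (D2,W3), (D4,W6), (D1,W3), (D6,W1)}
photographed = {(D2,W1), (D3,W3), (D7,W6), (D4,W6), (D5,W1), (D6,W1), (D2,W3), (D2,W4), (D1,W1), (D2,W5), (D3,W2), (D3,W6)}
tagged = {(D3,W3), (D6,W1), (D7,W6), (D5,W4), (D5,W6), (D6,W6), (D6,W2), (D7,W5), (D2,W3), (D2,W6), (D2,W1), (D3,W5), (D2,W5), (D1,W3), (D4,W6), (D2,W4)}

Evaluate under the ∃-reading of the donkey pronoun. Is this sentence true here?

"it" takes "a wreck" as antecedent — a donkey pronoun bound across the clause boundary.
Weak reading: every diver d with some located-wreck has at least one located-wreck w such that photographed(d,w) ∧ tagged(d,w).
Per diver: D1:✗  D2:✓  D3:✓  D4:✓  D5:✗  D6:✓  D7:✓
D1 has no witness among its located-wrecks.

False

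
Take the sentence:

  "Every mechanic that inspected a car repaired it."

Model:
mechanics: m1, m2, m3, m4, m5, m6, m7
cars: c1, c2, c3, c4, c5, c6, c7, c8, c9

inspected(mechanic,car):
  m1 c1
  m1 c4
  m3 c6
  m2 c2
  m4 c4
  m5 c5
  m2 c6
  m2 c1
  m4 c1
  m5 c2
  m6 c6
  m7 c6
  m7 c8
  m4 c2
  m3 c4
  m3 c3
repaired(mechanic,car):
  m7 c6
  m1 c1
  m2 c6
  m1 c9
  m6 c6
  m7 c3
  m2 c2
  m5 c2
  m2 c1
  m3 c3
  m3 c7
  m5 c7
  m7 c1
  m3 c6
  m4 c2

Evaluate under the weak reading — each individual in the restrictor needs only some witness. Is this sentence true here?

"it" takes "a car" as antecedent — a donkey pronoun bound across the clause boundary.
Weak reading: every mechanic m with some inspected-car has at least one inspected-car c such that repaired(m,c).
Per mechanic: m1:✓  m2:✓  m3:✓  m4:✓  m5:✓  m6:✓  m7:✓
Every mechanic in the restrictor has a witness.

True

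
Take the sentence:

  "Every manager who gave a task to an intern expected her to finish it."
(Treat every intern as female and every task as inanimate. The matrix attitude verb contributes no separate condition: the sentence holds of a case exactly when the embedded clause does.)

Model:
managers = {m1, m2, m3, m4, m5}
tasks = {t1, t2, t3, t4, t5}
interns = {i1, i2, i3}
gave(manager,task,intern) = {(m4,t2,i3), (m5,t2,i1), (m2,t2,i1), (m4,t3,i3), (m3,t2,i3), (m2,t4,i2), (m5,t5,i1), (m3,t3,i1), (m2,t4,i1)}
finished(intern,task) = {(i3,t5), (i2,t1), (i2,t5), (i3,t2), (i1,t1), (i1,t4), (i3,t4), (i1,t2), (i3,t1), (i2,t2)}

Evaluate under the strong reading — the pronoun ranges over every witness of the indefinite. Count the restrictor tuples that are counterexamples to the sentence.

"her" takes "an intern" as antecedent and "it" takes "a task"; both are donkey pronouns co-varying with the restrictor.
Strong reading: for every (m,t,i) with gave(m,t,i), finished(i,t).
Restrictor triples: (m2,t2,i1)→finished(i1,t2) ✓  (m2,t4,i1)→finished(i1,t4) ✓  (m2,t4,i2)→finished(i2,t4) ✗  (m3,t2,i3)→finished(i3,t2) ✓  (m3,t3,i1)→finished(i1,t3) ✗  (m4,t2,i3)→finished(i3,t2) ✓  (m4,t3,i3)→finished(i3,t3) ✗  (m5,t2,i1)→finished(i1,t2) ✓  (m5,t5,i1)→finished(i1,t5) ✗
Counterexamples (restrictor triples failing the scope): 4.

4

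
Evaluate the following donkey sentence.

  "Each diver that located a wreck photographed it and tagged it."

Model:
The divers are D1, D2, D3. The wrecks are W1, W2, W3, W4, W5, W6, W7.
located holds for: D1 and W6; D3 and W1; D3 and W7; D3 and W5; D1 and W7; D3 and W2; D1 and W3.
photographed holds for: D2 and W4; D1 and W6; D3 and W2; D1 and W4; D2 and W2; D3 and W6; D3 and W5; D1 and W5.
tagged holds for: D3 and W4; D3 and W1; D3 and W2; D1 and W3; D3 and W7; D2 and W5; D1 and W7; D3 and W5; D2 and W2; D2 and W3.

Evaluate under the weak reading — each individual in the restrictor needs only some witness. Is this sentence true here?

"it" takes "a wreck" as antecedent — a donkey pronoun bound across the clause boundary.
Weak reading: every diver d with some located-wreck has at least one located-wreck w such that photographed(d,w) ∧ tagged(d,w).
Per diver: D1:✗  D3:✓
D1 has no witness among its located-wrecks.

False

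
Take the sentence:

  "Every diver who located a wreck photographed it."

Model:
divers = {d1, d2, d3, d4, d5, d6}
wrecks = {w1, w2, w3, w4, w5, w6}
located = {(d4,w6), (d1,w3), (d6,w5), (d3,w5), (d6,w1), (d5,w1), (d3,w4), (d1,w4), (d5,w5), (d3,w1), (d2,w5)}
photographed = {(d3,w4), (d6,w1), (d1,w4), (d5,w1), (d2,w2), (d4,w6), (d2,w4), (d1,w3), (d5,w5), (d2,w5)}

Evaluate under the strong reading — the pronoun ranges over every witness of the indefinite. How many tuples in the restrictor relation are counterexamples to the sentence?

"it" takes "a wreck" as antecedent — a donkey pronoun bound across the clause boundary.
Strong reading: for every (d,w) with located(d,w), photographed(d,w).
Restrictor pairs: (d1,w3) ✓  (d1,w4) ✓  (d2,w5) ✓  (d3,w1) ✗  (d3,w4) ✓  (d3,w5) ✗  (d4,w6) ✓  (d5,w1) ✓  (d5,w5) ✓  (d6,w1) ✓  (d6,w5) ✗
Counterexamples (restrictor pairs failing the scope): 3.

3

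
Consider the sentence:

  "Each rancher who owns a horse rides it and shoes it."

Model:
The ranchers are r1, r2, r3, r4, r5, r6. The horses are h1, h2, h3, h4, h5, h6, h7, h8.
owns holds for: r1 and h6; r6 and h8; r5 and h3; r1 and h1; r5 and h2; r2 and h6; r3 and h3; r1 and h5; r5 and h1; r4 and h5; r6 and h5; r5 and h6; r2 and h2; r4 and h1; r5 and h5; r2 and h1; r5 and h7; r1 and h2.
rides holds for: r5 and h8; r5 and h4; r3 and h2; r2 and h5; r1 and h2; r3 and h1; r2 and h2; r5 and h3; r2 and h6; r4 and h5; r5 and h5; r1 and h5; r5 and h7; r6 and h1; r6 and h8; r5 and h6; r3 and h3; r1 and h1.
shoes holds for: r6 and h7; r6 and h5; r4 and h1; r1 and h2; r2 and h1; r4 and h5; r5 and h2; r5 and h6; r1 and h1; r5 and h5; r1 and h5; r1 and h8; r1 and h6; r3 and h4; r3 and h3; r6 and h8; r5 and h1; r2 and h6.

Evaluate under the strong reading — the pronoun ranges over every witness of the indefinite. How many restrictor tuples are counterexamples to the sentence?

"it" takes "a horse" as antecedent — a donkey pronoun bound across the clause boundary.
Strong reading: for every (r,h) with owns(r,h), rides(r,h) ∧ shoes(r,h).
Restrictor pairs: (r1,h1) ✓  (r1,h2) ✓  (r1,h5) ✓  (r1,h6) ✗  (r2,h1) ✗  (r2,h2) ✗  (r2,h6) ✓  (r3,h3) ✓  (r4,h1) ✗  (r4,h5) ✓  (r5,h1) ✗  (r5,h2) ✗  (r5,h3) ✗  (r5,h5) ✓  (r5,h6) ✓  (r5,h7) ✗  (r6,h5) ✗  (r6,h8) ✓
Counterexamples (restrictor pairs failing the scope): 9.

9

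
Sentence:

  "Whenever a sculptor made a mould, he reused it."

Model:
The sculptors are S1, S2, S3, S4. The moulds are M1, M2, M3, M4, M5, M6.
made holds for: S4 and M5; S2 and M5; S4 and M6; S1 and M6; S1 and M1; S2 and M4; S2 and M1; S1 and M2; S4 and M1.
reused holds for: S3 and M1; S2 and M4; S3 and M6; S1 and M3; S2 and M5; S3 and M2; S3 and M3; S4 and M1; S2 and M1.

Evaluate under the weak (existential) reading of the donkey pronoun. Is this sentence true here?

False

"it" takes "a mould" as antecedent — a donkey pronoun bound across the clause boundary.
Weak reading: every sculptor s with some made-mould has at least one made-mould m such that reused(s,m).
Per sculptor: S1:✗  S2:✓  S4:✓
S1 has no witness among its made-moulds.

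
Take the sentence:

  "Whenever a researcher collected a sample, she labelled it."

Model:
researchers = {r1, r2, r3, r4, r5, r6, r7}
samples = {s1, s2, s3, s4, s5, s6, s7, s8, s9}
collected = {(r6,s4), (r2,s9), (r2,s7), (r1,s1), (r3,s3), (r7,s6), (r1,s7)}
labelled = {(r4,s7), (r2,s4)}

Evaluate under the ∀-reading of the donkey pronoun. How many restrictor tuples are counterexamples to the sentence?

"it" takes "a sample" as antecedent — a donkey pronoun bound across the clause boundary.
Strong reading: for every (r,s) with collected(r,s), labelled(r,s).
Restrictor pairs: (r1,s1) ✗  (r1,s7) ✗  (r2,s7) ✗  (r2,s9) ✗  (r3,s3) ✗  (r6,s4) ✗  (r7,s6) ✗
Counterexamples (restrictor pairs failing the scope): 7.

7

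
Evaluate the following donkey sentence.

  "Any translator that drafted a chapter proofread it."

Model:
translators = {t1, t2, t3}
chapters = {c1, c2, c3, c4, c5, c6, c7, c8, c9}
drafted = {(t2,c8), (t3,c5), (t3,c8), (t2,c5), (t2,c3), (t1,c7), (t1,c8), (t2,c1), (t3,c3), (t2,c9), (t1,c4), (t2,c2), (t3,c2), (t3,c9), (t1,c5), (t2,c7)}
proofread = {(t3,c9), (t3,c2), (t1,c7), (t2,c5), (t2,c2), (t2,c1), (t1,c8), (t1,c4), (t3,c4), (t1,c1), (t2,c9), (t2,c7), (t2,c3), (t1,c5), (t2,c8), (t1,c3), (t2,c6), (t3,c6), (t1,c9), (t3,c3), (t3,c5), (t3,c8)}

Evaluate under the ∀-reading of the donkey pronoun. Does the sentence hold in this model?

"it" takes "a chapter" as antecedent — a donkey pronoun bound across the clause boundary.
Strong reading: for every (t,c) with drafted(t,c), proofread(t,c).
Restrictor pairs: (t1,c4) ✓  (t1,c5) ✓  (t1,c7) ✓  (t1,c8) ✓  (t2,c1) ✓  (t2,c2) ✓  (t2,c3) ✓  (t2,c5) ✓  (t2,c7) ✓  (t2,c8) ✓  (t2,c9) ✓  (t3,c2) ✓  (t3,c3) ✓  (t3,c5) ✓  (t3,c8) ✓  (t3,c9) ✓
Every restrictor pair satisfies the scope.

True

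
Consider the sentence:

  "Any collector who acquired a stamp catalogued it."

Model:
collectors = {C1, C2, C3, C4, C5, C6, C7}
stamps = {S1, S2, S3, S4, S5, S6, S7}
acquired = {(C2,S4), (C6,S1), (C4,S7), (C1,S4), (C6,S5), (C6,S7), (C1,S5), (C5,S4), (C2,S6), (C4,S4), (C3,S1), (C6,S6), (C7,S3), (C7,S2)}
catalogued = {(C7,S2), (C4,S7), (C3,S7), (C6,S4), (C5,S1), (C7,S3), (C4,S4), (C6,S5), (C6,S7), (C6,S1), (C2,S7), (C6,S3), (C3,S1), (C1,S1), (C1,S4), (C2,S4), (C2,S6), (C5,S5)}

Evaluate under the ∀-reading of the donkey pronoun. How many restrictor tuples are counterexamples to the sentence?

3

"it" takes "a stamp" as antecedent — a donkey pronoun bound across the clause boundary.
Strong reading: for every (c,s) with acquired(c,s), catalogued(c,s).
Restrictor pairs: (C1,S4) ✓  (C1,S5) ✗  (C2,S4) ✓  (C2,S6) ✓  (C3,S1) ✓  (C4,S4) ✓  (C4,S7) ✓  (C5,S4) ✗  (C6,S1) ✓  (C6,S5) ✓  (C6,S6) ✗  (C6,S7) ✓  (C7,S2) ✓  (C7,S3) ✓
Counterexamples (restrictor pairs failing the scope): 3.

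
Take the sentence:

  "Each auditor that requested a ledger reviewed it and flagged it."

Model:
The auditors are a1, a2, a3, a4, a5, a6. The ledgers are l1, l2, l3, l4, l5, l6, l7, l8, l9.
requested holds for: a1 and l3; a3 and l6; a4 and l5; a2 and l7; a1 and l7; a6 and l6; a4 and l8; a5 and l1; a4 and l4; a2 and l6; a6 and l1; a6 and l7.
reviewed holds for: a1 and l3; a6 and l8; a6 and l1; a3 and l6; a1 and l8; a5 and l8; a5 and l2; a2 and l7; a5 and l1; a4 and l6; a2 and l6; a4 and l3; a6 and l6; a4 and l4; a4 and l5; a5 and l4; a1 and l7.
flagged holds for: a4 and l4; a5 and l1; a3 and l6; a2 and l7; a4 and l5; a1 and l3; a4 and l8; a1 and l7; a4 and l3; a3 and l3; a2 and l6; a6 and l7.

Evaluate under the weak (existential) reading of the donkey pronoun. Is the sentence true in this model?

"it" takes "a ledger" as antecedent — a donkey pronoun bound across the clause boundary.
Weak reading: every auditor a with some requested-ledger has at least one requested-ledger l such that reviewed(a,l) ∧ flagged(a,l).
Per auditor: a1:✓  a2:✓  a3:✓  a4:✓  a5:✓  a6:✗
a6 has no witness among its requested-ledgers.

False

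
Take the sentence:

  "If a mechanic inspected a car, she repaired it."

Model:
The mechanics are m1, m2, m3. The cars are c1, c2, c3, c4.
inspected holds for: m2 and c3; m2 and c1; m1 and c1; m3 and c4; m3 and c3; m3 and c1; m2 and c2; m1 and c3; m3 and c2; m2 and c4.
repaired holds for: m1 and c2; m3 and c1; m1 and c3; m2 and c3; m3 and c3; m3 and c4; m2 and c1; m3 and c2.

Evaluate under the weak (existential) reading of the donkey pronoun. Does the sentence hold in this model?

True

"it" takes "a car" as antecedent — a donkey pronoun bound across the clause boundary.
Weak reading: every mechanic m with some inspected-car has at least one inspected-car c such that repaired(m,c).
Per mechanic: m1:✓  m2:✓  m3:✓
Every mechanic in the restrictor has a witness.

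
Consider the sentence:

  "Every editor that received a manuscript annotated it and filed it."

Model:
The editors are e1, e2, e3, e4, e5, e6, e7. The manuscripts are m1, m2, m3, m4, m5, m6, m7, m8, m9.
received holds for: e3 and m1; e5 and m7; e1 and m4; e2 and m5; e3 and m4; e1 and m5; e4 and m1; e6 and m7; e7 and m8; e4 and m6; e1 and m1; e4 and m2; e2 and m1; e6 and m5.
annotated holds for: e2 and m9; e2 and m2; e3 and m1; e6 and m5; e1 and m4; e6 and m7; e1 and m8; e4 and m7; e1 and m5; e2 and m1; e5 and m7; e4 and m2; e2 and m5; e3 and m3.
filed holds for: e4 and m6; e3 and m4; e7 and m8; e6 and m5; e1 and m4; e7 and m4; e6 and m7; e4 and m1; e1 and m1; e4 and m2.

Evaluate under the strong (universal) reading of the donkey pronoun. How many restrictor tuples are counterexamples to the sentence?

10

"it" takes "a manuscript" as antecedent — a donkey pronoun bound across the clause boundary.
Strong reading: for every (e,m) with received(e,m), annotated(e,m) ∧ filed(e,m).
Restrictor pairs: (e1,m1) ✗  (e1,m4) ✓  (e1,m5) ✗  (e2,m1) ✗  (e2,m5) ✗  (e3,m1) ✗  (e3,m4) ✗  (e4,m1) ✗  (e4,m2) ✓  (e4,m6) ✗  (e5,m7) ✗  (e6,m5) ✓  (e6,m7) ✓  (e7,m8) ✗
Counterexamples (restrictor pairs failing the scope): 10.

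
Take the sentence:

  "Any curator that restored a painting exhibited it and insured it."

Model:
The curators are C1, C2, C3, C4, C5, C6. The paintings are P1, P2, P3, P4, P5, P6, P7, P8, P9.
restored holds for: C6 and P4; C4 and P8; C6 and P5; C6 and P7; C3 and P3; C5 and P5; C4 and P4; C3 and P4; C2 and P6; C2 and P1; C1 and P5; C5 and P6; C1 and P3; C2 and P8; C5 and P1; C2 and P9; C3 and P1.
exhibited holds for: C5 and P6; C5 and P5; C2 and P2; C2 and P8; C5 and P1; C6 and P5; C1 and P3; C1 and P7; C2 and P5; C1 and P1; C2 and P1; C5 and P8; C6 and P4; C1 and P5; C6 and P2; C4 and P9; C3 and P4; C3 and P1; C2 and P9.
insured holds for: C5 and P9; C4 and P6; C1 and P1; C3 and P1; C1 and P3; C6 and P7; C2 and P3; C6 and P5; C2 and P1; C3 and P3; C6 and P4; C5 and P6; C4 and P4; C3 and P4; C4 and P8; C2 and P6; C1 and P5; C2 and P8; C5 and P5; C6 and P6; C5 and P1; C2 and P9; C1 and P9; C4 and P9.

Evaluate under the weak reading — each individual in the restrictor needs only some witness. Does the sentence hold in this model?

False

"it" takes "a painting" as antecedent — a donkey pronoun bound across the clause boundary.
Weak reading: every curator c with some restored-painting has at least one restored-painting p such that exhibited(c,p) ∧ insured(c,p).
Per curator: C1:✓  C2:✓  C3:✓  C4:✗  C5:✓  C6:✓
C4 has no witness among its restored-paintings.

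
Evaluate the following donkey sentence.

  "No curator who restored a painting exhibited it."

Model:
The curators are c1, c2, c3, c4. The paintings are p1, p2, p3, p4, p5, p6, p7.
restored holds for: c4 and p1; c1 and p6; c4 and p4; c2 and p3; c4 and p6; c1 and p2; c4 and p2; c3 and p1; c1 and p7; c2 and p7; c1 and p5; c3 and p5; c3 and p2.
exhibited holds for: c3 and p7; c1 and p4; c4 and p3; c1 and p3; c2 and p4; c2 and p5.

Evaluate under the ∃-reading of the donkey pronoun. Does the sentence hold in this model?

"it" takes "a painting" as antecedent — a donkey pronoun bound across the clause boundary.
Truth condition: for no (c,p) with restored(c,p) does exhibited(c,p) hold.
Restrictor pairs — does the scope hold? (c1,p2):fails  (c1,p5):fails  (c1,p6):fails  (c1,p7):fails  (c2,p3):fails  (c2,p7):fails  (c3,p1):fails  (c3,p2):fails  (c3,p5):fails  (c4,p1):fails  (c4,p2):fails  (c4,p4):fails  (c4,p6):fails
Scope holds for no restrictor pair, so the sentence is true.

True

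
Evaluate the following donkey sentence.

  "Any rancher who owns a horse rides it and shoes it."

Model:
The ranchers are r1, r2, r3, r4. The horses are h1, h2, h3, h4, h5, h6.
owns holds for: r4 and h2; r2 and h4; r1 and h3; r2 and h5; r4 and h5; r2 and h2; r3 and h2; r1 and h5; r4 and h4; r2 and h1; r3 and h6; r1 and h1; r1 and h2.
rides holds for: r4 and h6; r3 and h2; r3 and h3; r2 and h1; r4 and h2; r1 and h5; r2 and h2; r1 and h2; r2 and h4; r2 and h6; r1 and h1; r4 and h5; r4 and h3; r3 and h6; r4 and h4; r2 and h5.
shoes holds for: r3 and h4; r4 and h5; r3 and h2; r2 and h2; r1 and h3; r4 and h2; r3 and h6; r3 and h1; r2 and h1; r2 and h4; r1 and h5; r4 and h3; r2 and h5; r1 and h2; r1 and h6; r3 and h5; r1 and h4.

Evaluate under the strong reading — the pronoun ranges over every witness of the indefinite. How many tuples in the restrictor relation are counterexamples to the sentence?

"it" takes "a horse" as antecedent — a donkey pronoun bound across the clause boundary.
Strong reading: for every (r,h) with owns(r,h), rides(r,h) ∧ shoes(r,h).
Restrictor pairs: (r1,h1) ✗  (r1,h2) ✓  (r1,h3) ✗  (r1,h5) ✓  (r2,h1) ✓  (r2,h2) ✓  (r2,h4) ✓  (r2,h5) ✓  (r3,h2) ✓  (r3,h6) ✓  (r4,h2) ✓  (r4,h4) ✗  (r4,h5) ✓
Counterexamples (restrictor pairs failing the scope): 3.

3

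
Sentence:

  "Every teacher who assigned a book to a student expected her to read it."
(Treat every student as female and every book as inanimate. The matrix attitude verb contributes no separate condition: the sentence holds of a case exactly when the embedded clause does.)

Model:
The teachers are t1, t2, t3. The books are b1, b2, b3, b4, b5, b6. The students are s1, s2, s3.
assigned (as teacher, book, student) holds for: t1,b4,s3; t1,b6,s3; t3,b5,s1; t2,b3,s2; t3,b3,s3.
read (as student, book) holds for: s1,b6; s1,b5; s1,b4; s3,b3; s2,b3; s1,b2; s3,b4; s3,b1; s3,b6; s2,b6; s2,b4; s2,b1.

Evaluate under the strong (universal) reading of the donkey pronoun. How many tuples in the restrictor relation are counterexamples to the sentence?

"her" takes "a student" as antecedent and "it" takes "a book"; both are donkey pronouns co-varying with the restrictor.
Strong reading: for every (t,b,s) with assigned(t,b,s), read(s,b).
Restrictor triples: (t1,b4,s3)→read(s3,b4) ✓  (t1,b6,s3)→read(s3,b6) ✓  (t2,b3,s2)→read(s2,b3) ✓  (t3,b3,s3)→read(s3,b3) ✓  (t3,b5,s1)→read(s1,b5) ✓
Counterexamples (restrictor triples failing the scope): 0.

0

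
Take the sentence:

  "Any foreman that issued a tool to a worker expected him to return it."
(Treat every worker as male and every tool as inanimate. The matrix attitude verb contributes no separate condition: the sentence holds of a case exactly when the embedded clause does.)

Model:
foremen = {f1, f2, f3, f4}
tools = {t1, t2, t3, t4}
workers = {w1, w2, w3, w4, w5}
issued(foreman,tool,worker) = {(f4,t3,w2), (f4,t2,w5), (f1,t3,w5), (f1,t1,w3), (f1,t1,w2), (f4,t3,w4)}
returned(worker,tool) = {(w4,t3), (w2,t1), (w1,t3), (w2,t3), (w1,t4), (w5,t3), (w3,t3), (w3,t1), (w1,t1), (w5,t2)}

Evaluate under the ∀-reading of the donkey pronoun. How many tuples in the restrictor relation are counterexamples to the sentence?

0

"him" takes "a worker" as antecedent and "it" takes "a tool"; both are donkey pronouns co-varying with the restrictor.
Strong reading: for every (f,t,w) with issued(f,t,w), returned(w,t).
Restrictor triples: (f1,t1,w2)→returned(w2,t1) ✓  (f1,t1,w3)→returned(w3,t1) ✓  (f1,t3,w5)→returned(w5,t3) ✓  (f4,t2,w5)→returned(w5,t2) ✓  (f4,t3,w2)→returned(w2,t3) ✓  (f4,t3,w4)→returned(w4,t3) ✓
Counterexamples (restrictor triples failing the scope): 0.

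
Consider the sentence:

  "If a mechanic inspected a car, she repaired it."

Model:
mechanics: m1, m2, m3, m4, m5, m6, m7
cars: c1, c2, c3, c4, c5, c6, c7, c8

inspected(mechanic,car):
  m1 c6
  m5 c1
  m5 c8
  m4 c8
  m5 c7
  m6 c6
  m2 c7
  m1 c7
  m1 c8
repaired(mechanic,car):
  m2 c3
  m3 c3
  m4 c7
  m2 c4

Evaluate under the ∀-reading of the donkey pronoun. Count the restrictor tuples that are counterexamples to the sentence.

9

"it" takes "a car" as antecedent — a donkey pronoun bound across the clause boundary.
Strong reading: for every (m,c) with inspected(m,c), repaired(m,c).
Restrictor pairs: (m1,c6) ✗  (m1,c7) ✗  (m1,c8) ✗  (m2,c7) ✗  (m4,c8) ✗  (m5,c1) ✗  (m5,c7) ✗  (m5,c8) ✗  (m6,c6) ✗
Counterexamples (restrictor pairs failing the scope): 9.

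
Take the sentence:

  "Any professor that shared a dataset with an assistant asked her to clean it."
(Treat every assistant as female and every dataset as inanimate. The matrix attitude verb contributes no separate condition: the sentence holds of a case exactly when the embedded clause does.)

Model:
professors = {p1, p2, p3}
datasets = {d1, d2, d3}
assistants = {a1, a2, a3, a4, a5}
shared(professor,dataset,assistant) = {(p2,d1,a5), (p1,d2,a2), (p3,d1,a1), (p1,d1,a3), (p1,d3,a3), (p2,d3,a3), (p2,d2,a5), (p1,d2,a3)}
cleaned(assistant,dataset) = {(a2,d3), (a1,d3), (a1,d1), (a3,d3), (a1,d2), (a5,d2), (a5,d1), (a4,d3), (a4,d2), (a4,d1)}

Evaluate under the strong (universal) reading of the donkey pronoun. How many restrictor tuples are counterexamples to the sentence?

"her" takes "an assistant" as antecedent and "it" takes "a dataset"; both are donkey pronouns co-varying with the restrictor.
Strong reading: for every (p,d,a) with shared(p,d,a), cleaned(a,d).
Restrictor triples: (p1,d1,a3)→cleaned(a3,d1) ✗  (p1,d2,a2)→cleaned(a2,d2) ✗  (p1,d2,a3)→cleaned(a3,d2) ✗  (p1,d3,a3)→cleaned(a3,d3) ✓  (p2,d1,a5)→cleaned(a5,d1) ✓  (p2,d2,a5)→cleaned(a5,d2) ✓  (p2,d3,a3)→cleaned(a3,d3) ✓  (p3,d1,a1)→cleaned(a1,d1) ✓
Counterexamples (restrictor triples failing the scope): 3.

3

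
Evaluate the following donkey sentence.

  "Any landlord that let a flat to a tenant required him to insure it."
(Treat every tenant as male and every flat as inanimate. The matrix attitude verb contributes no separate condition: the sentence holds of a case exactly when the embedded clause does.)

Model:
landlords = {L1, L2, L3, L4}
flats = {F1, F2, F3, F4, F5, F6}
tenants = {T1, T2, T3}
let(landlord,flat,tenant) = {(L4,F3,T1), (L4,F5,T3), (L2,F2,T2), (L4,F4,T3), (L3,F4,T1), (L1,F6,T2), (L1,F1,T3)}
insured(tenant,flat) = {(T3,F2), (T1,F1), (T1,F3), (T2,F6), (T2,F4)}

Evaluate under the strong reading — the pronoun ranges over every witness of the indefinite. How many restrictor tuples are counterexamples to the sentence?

"him" takes "a tenant" as antecedent and "it" takes "a flat"; both are donkey pronouns co-varying with the restrictor.
Strong reading: for every (l,f,t) with let(l,f,t), insured(t,f).
Restrictor triples: (L1,F1,T3)→insured(T3,F1) ✗  (L1,F6,T2)→insured(T2,F6) ✓  (L2,F2,T2)→insured(T2,F2) ✗  (L3,F4,T1)→insured(T1,F4) ✗  (L4,F3,T1)→insured(T1,F3) ✓  (L4,F4,T3)→insured(T3,F4) ✗  (L4,F5,T3)→insured(T3,F5) ✗
Counterexamples (restrictor triples failing the scope): 5.

5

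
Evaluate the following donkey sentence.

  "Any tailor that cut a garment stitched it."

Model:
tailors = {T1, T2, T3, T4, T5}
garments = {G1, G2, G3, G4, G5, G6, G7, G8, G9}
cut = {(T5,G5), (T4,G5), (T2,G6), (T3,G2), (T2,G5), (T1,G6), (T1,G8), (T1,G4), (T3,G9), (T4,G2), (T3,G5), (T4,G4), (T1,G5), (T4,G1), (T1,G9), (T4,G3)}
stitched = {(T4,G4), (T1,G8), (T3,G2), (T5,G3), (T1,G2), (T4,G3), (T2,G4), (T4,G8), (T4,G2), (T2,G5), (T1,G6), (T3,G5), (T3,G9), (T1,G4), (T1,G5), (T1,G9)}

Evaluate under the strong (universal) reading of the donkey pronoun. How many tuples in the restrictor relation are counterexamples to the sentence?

"it" takes "a garment" as antecedent — a donkey pronoun bound across the clause boundary.
Strong reading: for every (t,g) with cut(t,g), stitched(t,g).
Restrictor pairs: (T1,G4) ✓  (T1,G5) ✓  (T1,G6) ✓  (T1,G8) ✓  (T1,G9) ✓  (T2,G5) ✓  (T2,G6) ✗  (T3,G2) ✓  (T3,G5) ✓  (T3,G9) ✓  (T4,G1) ✗  (T4,G2) ✓  (T4,G3) ✓  (T4,G4) ✓  (T4,G5) ✗  (T5,G5) ✗
Counterexamples (restrictor pairs failing the scope): 4.

4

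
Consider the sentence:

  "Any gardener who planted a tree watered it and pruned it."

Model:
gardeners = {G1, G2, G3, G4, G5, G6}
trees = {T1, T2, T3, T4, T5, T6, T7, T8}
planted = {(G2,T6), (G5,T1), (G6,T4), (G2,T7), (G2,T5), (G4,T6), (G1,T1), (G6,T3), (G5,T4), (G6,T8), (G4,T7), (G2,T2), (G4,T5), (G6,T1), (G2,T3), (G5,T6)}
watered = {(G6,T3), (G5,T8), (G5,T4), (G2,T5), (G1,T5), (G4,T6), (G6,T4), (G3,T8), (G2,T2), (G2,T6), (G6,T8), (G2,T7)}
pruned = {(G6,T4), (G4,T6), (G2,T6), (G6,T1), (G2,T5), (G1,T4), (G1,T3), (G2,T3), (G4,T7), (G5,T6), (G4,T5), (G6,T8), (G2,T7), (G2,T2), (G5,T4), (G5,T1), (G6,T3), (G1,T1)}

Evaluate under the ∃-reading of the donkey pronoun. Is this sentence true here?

"it" takes "a tree" as antecedent — a donkey pronoun bound across the clause boundary.
Weak reading: every gardener g with some planted-tree has at least one planted-tree t such that watered(g,t) ∧ pruned(g,t).
Per gardener: G1:✗  G2:✓  G4:✓  G5:✓  G6:✓
G1 has no witness among its planted-trees.

False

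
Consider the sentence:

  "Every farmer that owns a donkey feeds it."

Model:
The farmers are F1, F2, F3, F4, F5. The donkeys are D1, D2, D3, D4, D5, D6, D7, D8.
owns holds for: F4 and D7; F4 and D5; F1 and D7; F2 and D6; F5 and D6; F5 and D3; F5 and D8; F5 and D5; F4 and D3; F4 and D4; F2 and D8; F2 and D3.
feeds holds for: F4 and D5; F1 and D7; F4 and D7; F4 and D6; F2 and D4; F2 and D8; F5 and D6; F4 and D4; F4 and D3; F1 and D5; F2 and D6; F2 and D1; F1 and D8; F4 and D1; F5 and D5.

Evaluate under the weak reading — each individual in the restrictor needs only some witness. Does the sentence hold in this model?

True

"it" takes "a donkey" as antecedent — a donkey pronoun bound across the clause boundary.
Weak reading: every farmer f with some owns-donkey has at least one owns-donkey d such that feeds(f,d).
Per farmer: F1:✓  F2:✓  F4:✓  F5:✓
Every farmer in the restrictor has a witness.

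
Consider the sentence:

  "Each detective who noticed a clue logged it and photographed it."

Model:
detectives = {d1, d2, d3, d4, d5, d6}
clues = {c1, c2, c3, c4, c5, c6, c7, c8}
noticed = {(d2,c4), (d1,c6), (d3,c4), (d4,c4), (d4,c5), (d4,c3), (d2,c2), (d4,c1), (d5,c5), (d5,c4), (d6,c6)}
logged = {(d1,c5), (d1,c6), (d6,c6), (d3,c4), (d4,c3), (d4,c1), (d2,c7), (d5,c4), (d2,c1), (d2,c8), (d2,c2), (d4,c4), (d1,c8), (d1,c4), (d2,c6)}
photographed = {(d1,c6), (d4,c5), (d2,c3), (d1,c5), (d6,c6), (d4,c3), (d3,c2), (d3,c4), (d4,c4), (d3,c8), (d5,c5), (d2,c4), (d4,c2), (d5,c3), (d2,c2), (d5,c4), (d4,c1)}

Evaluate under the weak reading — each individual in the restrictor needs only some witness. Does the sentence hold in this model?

True

"it" takes "a clue" as antecedent — a donkey pronoun bound across the clause boundary.
Weak reading: every detective d with some noticed-clue has at least one noticed-clue c such that logged(d,c) ∧ photographed(d,c).
Per detective: d1:✓  d2:✓  d3:✓  d4:✓  d5:✓  d6:✓
Every detective in the restrictor has a witness.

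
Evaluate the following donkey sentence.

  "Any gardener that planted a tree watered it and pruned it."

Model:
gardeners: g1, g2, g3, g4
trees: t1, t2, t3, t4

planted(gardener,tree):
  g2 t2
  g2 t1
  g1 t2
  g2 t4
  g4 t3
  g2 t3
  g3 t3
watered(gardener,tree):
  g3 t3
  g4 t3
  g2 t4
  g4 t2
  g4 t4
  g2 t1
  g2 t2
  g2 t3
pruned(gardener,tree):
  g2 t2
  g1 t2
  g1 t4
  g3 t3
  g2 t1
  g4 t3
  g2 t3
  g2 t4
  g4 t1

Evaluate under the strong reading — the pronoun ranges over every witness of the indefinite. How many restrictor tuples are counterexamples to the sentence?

1

"it" takes "a tree" as antecedent — a donkey pronoun bound across the clause boundary.
Strong reading: for every (g,t) with planted(g,t), watered(g,t) ∧ pruned(g,t).
Restrictor pairs: (g1,t2) ✗  (g2,t1) ✓  (g2,t2) ✓  (g2,t3) ✓  (g2,t4) ✓  (g3,t3) ✓  (g4,t3) ✓
Counterexamples (restrictor pairs failing the scope): 1.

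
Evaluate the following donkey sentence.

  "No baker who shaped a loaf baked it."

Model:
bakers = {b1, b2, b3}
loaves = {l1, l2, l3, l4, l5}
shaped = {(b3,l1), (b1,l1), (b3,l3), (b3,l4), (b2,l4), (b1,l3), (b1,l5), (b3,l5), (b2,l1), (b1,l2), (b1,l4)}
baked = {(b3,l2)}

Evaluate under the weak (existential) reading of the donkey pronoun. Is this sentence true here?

True

"it" takes "a loaf" as antecedent — a donkey pronoun bound across the clause boundary.
Truth condition: for no (b,l) with shaped(b,l) does baked(b,l) hold.
Restrictor pairs — does the scope hold? (b1,l1):fails  (b1,l2):fails  (b1,l3):fails  (b1,l4):fails  (b1,l5):fails  (b2,l1):fails  (b2,l4):fails  (b3,l1):fails  (b3,l3):fails  (b3,l4):fails  (b3,l5):fails
Scope holds for no restrictor pair, so the sentence is true.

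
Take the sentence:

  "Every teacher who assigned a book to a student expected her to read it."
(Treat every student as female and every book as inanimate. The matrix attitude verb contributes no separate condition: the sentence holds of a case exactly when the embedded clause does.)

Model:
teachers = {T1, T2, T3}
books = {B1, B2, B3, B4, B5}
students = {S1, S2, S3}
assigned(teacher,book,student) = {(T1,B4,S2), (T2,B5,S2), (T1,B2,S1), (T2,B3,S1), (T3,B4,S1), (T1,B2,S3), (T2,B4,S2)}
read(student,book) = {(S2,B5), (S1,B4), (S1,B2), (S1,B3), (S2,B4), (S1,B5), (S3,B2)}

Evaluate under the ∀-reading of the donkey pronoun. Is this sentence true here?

"her" takes "a student" as antecedent and "it" takes "a book"; both are donkey pronouns co-varying with the restrictor.
Strong reading: for every (t,b,s) with assigned(t,b,s), read(s,b).
Restrictor triples: (T1,B2,S1)→read(S1,B2) ✓  (T1,B2,S3)→read(S3,B2) ✓  (T1,B4,S2)→read(S2,B4) ✓  (T2,B3,S1)→read(S1,B3) ✓  (T2,B4,S2)→read(S2,B4) ✓  (T2,B5,S2)→read(S2,B5) ✓  (T3,B4,S1)→read(S1,B4) ✓
Every restrictor triple satisfies the scope.

True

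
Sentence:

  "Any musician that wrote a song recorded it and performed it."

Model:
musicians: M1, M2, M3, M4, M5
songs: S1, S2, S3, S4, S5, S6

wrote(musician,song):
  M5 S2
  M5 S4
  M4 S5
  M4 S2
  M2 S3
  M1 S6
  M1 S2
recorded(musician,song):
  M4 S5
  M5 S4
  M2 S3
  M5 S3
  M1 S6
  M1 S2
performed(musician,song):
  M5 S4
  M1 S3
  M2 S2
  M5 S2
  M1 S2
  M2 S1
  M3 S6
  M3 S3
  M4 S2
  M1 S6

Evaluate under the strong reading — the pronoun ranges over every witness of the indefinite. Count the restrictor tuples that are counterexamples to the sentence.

"it" takes "a song" as antecedent — a donkey pronoun bound across the clause boundary.
Strong reading: for every (m,s) with wrote(m,s), recorded(m,s) ∧ performed(m,s).
Restrictor pairs: (M1,S2) ✓  (M1,S6) ✓  (M2,S3) ✗  (M4,S2) ✗  (M4,S5) ✗  (M5,S2) ✗  (M5,S4) ✓
Counterexamples (restrictor pairs failing the scope): 4.

4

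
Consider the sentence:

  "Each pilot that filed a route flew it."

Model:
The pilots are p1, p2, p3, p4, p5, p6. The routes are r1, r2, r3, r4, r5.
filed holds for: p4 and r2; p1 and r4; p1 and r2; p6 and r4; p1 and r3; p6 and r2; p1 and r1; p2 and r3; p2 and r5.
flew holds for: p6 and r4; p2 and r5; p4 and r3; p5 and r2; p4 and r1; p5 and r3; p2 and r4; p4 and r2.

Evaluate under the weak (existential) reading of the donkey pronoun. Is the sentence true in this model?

False

"it" takes "a route" as antecedent — a donkey pronoun bound across the clause boundary.
Weak reading: every pilot p with some filed-route has at least one filed-route r such that flew(p,r).
Per pilot: p1:✗  p2:✓  p4:✓  p6:✓
p1 has no witness among its filed-routes.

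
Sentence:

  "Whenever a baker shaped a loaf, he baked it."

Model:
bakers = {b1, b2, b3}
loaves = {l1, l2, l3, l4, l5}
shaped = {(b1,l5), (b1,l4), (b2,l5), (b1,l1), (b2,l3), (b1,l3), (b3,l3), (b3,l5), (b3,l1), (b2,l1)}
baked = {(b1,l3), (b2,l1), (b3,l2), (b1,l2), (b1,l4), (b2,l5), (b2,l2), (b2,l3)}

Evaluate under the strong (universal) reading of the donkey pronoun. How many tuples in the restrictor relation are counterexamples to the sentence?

5

"it" takes "a loaf" as antecedent — a donkey pronoun bound across the clause boundary.
Strong reading: for every (b,l) with shaped(b,l), baked(b,l).
Restrictor pairs: (b1,l1) ✗  (b1,l3) ✓  (b1,l4) ✓  (b1,l5) ✗  (b2,l1) ✓  (b2,l3) ✓  (b2,l5) ✓  (b3,l1) ✗  (b3,l3) ✗  (b3,l5) ✗
Counterexamples (restrictor pairs failing the scope): 5.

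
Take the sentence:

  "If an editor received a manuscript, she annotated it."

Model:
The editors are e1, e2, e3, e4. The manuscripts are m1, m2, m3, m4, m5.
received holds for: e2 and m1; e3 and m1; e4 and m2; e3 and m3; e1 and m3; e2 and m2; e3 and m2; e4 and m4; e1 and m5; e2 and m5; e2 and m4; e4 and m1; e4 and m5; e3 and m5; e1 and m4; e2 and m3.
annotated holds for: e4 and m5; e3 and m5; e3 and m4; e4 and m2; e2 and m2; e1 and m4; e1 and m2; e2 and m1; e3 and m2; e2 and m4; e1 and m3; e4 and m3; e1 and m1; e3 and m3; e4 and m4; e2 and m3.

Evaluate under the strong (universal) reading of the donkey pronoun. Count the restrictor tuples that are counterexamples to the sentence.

"it" takes "a manuscript" as antecedent — a donkey pronoun bound across the clause boundary.
Strong reading: for every (e,m) with received(e,m), annotated(e,m).
Restrictor pairs: (e1,m3) ✓  (e1,m4) ✓  (e1,m5) ✗  (e2,m1) ✓  (e2,m2) ✓  (e2,m3) ✓  (e2,m4) ✓  (e2,m5) ✗  (e3,m1) ✗  (e3,m2) ✓  (e3,m3) ✓  (e3,m5) ✓  (e4,m1) ✗  (e4,m2) ✓  (e4,m4) ✓  (e4,m5) ✓
Counterexamples (restrictor pairs failing the scope): 4.

4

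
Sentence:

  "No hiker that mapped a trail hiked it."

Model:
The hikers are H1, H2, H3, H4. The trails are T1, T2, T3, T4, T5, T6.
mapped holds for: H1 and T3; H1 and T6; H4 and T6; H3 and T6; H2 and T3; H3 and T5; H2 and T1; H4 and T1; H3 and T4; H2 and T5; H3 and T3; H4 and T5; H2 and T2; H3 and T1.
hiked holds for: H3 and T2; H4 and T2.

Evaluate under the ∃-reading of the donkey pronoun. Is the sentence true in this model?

"it" takes "a trail" as antecedent — a donkey pronoun bound across the clause boundary.
Truth condition: for no (h,t) with mapped(h,t) does hiked(h,t) hold.
Restrictor pairs — does the scope hold? (H1,T3):fails  (H1,T6):fails  (H2,T1):fails  (H2,T2):fails  (H2,T3):fails  (H2,T5):fails  (H3,T1):fails  (H3,T3):fails  (H3,T4):fails  (H3,T5):fails  (H3,T6):fails  (H4,T1):fails  (H4,T5):fails  (H4,T6):fails
Scope holds for no restrictor pair, so the sentence is true.

True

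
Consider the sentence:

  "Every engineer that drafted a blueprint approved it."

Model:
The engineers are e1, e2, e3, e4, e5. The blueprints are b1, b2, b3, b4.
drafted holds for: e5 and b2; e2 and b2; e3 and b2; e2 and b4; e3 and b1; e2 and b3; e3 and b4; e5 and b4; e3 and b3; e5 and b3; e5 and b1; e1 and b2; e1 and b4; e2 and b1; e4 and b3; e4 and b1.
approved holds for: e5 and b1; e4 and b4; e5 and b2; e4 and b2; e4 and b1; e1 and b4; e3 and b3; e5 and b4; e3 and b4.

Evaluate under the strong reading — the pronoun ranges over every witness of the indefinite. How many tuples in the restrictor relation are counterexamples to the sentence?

9

"it" takes "a blueprint" as antecedent — a donkey pronoun bound across the clause boundary.
Strong reading: for every (e,b) with drafted(e,b), approved(e,b).
Restrictor pairs: (e1,b2) ✗  (e1,b4) ✓  (e2,b1) ✗  (e2,b2) ✗  (e2,b3) ✗  (e2,b4) ✗  (e3,b1) ✗  (e3,b2) ✗  (e3,b3) ✓  (e3,b4) ✓  (e4,b1) ✓  (e4,b3) ✗  (e5,b1) ✓  (e5,b2) ✓  (e5,b3) ✗  (e5,b4) ✓
Counterexamples (restrictor pairs failing the scope): 9.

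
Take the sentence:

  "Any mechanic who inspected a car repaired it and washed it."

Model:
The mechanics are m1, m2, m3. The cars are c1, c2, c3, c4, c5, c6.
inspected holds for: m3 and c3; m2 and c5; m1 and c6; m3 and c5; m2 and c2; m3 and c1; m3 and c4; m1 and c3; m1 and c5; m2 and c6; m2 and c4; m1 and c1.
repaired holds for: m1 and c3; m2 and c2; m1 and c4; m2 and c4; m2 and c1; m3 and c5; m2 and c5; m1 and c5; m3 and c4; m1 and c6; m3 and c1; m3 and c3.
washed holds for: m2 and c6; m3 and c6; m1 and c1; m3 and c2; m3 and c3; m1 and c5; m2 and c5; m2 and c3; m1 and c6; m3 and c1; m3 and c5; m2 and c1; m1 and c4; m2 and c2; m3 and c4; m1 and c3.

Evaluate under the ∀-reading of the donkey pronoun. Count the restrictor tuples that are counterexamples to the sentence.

"it" takes "a car" as antecedent — a donkey pronoun bound across the clause boundary.
Strong reading: for every (m,c) with inspected(m,c), repaired(m,c) ∧ washed(m,c).
Restrictor pairs: (m1,c1) ✗  (m1,c3) ✓  (m1,c5) ✓  (m1,c6) ✓  (m2,c2) ✓  (m2,c4) ✗  (m2,c5) ✓  (m2,c6) ✗  (m3,c1) ✓  (m3,c3) ✓  (m3,c4) ✓  (m3,c5) ✓
Counterexamples (restrictor pairs failing the scope): 3.

3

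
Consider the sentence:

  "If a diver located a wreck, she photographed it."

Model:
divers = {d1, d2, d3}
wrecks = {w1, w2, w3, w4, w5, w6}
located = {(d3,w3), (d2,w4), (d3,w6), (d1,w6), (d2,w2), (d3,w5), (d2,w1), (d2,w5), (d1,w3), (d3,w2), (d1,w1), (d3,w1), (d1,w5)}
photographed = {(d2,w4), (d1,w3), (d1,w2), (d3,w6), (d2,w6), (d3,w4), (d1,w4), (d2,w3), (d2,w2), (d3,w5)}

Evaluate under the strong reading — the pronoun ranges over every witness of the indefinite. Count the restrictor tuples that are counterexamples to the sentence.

"it" takes "a wreck" as antecedent — a donkey pronoun bound across the clause boundary.
Strong reading: for every (d,w) with located(d,w), photographed(d,w).
Restrictor pairs: (d1,w1) ✗  (d1,w3) ✓  (d1,w5) ✗  (d1,w6) ✗  (d2,w1) ✗  (d2,w2) ✓  (d2,w4) ✓  (d2,w5) ✗  (d3,w1) ✗  (d3,w2) ✗  (d3,w3) ✗  (d3,w5) ✓  (d3,w6) ✓
Counterexamples (restrictor pairs failing the scope): 8.

8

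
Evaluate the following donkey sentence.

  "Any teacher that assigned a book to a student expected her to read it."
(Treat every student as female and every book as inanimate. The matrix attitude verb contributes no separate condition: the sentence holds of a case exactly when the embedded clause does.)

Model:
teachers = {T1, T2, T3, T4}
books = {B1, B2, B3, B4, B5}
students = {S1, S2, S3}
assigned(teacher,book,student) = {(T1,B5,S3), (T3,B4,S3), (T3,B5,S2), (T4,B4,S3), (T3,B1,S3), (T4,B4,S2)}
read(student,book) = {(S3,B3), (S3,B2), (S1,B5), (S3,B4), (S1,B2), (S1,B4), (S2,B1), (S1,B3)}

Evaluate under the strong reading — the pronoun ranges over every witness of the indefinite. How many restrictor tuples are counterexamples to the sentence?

"her" takes "a student" as antecedent and "it" takes "a book"; both are donkey pronouns co-varying with the restrictor.
Strong reading: for every (t,b,s) with assigned(t,b,s), read(s,b).
Restrictor triples: (T1,B5,S3)→read(S3,B5) ✗  (T3,B1,S3)→read(S3,B1) ✗  (T3,B4,S3)→read(S3,B4) ✓  (T3,B5,S2)→read(S2,B5) ✗  (T4,B4,S2)→read(S2,B4) ✗  (T4,B4,S3)→read(S3,B4) ✓
Counterexamples (restrictor triples failing the scope): 4.

4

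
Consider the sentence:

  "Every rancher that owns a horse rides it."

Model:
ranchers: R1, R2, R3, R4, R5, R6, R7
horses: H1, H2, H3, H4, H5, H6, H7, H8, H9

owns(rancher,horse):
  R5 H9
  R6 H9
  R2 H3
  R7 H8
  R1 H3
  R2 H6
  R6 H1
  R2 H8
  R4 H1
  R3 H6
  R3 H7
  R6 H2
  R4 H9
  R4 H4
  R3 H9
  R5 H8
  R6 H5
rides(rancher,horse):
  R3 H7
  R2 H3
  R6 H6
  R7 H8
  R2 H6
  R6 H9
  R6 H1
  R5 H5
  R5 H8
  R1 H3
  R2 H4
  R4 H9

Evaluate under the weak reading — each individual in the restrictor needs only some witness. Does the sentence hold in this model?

True

"it" takes "a horse" as antecedent — a donkey pronoun bound across the clause boundary.
Weak reading: every rancher r with some owns-horse has at least one owns-horse h such that rides(r,h).
Per rancher: R1:✓  R2:✓  R3:✓  R4:✓  R5:✓  R6:✓  R7:✓
Every rancher in the restrictor has a witness.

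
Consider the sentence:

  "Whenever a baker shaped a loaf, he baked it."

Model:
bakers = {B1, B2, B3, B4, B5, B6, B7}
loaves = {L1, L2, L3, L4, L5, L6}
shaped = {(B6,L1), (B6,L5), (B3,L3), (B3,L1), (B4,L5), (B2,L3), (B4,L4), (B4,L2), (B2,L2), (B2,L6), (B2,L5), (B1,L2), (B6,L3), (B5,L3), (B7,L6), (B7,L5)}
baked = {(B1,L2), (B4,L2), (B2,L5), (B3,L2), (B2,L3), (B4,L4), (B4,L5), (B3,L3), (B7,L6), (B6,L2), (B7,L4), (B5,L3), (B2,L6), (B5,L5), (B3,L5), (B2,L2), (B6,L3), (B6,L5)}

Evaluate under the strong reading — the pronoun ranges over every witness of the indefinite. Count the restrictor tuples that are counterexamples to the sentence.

3

"it" takes "a loaf" as antecedent — a donkey pronoun bound across the clause boundary.
Strong reading: for every (b,l) with shaped(b,l), baked(b,l).
Restrictor pairs: (B1,L2) ✓  (B2,L2) ✓  (B2,L3) ✓  (B2,L5) ✓  (B2,L6) ✓  (B3,L1) ✗  (B3,L3) ✓  (B4,L2) ✓  (B4,L4) ✓  (B4,L5) ✓  (B5,L3) ✓  (B6,L1) ✗  (B6,L3) ✓  (B6,L5) ✓  (B7,L5) ✗  (B7,L6) ✓
Counterexamples (restrictor pairs failing the scope): 3.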